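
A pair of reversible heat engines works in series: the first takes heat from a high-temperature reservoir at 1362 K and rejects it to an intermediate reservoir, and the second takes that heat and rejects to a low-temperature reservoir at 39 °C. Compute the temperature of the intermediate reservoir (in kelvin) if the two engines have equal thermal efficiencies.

T_C = 39 °C → 39 + 273.15 = 312.15 K.
Equal efficiencies require 1 − T_m/T_H = 1 − T_C/T_m, i.e. T_m/T_H = T_C/T_m, so T_m = √(T_H·T_C) = √(1362.00 × 312.15) = 652 K.

T_m ≈ 652 K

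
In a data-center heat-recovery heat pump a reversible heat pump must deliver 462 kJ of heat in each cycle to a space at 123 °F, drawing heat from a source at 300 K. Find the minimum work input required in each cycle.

T_H = 123 °F → (123 − 32) × 5/9 = 50.56 °C = 323.71 K.
Reversible heating COP: COP_HP = T_H/(T_H − T_C) = 323.71/23.71 = 13.6553.
W = Q_H/COP_HP = 462/13.6553 = 33.8 kJ.

W_in ≈ 33.8 kJ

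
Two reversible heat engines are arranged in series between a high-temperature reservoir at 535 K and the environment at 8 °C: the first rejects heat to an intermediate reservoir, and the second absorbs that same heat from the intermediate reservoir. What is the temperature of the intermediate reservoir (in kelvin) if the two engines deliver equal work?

T_m ≈ 408.1 K

T_C = 8 °C → 8 + 273.15 = 281.15 K.
For reversible stages Q_m = Q_H·(T_m/T_H). Setting W₁ = Q_H(1 − T_m/T_H) equal to W₂ = Q_m(1 − T_C/T_m) = Q_H·(T_m − T_C)/T_H gives T_H − T_m = T_m − T_C, so T_m = (T_H + T_C)/2 = (535.00 + 281.15)/2 = 408.1 K.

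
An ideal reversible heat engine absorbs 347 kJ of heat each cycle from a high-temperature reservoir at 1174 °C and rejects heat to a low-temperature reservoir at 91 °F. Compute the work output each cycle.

W ≈ 273.6 kJ

T_H = 1174 °C → 1174 + 273.15 = 1447.15 K.
T_C = 91 °F → (91 − 32) × 5/9 = 32.78 °C = 305.93 K.
The Carnot efficiency is η = 1 − T_C/T_H = 1 − 305.93/1447.15 = 0.7886.
W = η·Q_H = 0.7886 × 347 = 273.6 kJ.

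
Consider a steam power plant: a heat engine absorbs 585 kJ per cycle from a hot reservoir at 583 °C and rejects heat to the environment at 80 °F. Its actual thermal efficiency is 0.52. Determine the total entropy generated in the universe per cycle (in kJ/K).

ΔS_univ ≈ 0.2533 kJ/K

T_H = 583 °C → 583 + 273.15 = 856.15 K.
T_C = 80 °F → (80 − 32) × 5/9 = 26.67 °C = 299.82 K.
W = η·Q_H = 0.52 × 585 = 304.2 kJ, so Q_C = Q_H − W = 280.8 kJ.
Entropy balance on the reservoirs: −Q_H/T_H = -0.6833 kJ/K, +Q_C/T_C = 0.9366 kJ/K.
ΔS_univ = −Q_H/T_H + Q_C/T_C = 0.2533 kJ/K (> 0, since η = 0.52 < η_Carnot = 0.650).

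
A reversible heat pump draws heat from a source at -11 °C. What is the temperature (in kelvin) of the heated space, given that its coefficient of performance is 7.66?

T_C = -11 °C → -11 + 273.15 = 262.15 K.
COP_HP = T_H/(T_H − T_C) ⇒ T_H = T_C·COP_HP/(COP_HP − 1) = 262.15 × 7.66/(7.66 − 1) = 301.5 K.

T_H ≈ 301.5 K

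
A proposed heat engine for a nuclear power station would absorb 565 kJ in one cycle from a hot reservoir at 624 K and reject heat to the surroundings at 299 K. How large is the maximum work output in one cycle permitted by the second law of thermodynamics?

No engine can exceed the Carnot limit: η_max = 1 − T_C/T_H = 1 − 299.00/624.00 = 0.5208.
W_max = η_max · Q_H = 0.5208 × 565 = 294 kJ.

W_max ≈ 294 kJ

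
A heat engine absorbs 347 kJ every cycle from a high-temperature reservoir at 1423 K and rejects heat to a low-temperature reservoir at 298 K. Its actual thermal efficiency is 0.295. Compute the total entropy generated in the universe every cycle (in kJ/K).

W = η·Q_H = 0.295 × 347 = 102.4 kJ, so Q_C = Q_H − W = 244.6 kJ.
The hot reservoir loses entropy Q_H/T_H = 347/1423.00 = 0.2439 kJ/K; the cold reservoir gains Q_C/T_C = 244.6/298.00 = 0.8209 kJ/K.
ΔS_univ = −Q_H/T_H + Q_C/T_C = 0.577 kJ/K (> 0, since η = 0.295 < η_Carnot = 0.791).

ΔS_univ ≈ 0.577 kJ/K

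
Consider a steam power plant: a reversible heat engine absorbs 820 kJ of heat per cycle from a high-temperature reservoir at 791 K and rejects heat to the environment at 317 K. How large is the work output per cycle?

W ≈ 491 kJ

Carnot efficiency: η = 1 − T_C/T_H = 1 − 317.00/791.00 = 0.5992.
W = η·Q_H = 0.5992 × 820 = 491 kJ.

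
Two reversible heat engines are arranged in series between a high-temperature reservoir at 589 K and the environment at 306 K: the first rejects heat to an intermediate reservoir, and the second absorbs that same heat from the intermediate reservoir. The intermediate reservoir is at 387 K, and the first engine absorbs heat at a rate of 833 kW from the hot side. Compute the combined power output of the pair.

Ẇ_total ≈ 400 kW

Two reversible stages in series are equivalent to a single Carnot engine between T_H and T_C, so η_total = 1 − T_C/T_H = 1 − 306.00/589.00 = 0.4805.
W_total = η_total · Q_H = 0.4805 × 833 = 400 kW.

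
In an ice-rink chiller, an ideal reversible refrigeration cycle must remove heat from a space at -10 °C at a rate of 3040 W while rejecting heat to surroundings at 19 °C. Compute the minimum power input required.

Ẇ_in ≈ 335 W

T_H = 19 °C → 19 + 273.15 = 292.15 K.
T_C = -10 °C → -10 + 273.15 = 263.15 K.
For a reversible refrigerator, COP_R = T_C/(T_H − T_C) = 263.15/29.00 = 9.0741.
W = Q_C/COP_R = 3040/9.0741 = 335 W.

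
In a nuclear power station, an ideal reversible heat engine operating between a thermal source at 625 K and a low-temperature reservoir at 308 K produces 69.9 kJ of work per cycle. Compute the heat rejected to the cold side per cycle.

Q_C ≈ 67.9 kJ

For a reversible engine, η = 1 − T_C/T_H = 1 − 308.00/625.00 = 0.5072.
Since Q_C/Q_H = T_C/T_H and Q_H = W/η, Q_C = W·T_C/(T_H − T_C) = 69.9 × 308.00/317.00 = 67.9 kJ.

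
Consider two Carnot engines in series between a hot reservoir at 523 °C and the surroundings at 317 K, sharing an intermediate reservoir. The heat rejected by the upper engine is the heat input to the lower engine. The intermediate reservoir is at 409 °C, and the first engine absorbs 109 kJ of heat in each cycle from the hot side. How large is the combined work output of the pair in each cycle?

W_total ≈ 65.60 kJ

T_H = 523 °C → 523 + 273.15 = 796.15 K.
Two reversible stages in series are equivalent to a single Carnot engine between T_H and T_C, so η_total = 1 − T_C/T_H = 1 − 317.00/796.15 = 0.6018.
W_total = η_total · Q_H = 0.6018 × 109 = 65.60 kJ.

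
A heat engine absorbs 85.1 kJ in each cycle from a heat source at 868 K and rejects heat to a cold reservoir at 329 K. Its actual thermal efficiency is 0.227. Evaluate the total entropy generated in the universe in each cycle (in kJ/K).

W = η·Q_H = 0.227 × 85.1 = 19.32 kJ, so Q_C = Q_H − W = 65.78 kJ.
Entropy balance on the reservoirs: −Q_H/T_H = -0.09804 kJ/K, +Q_C/T_C = 0.1999 kJ/K.
ΔS_univ = −Q_H/T_H + Q_C/T_C = 0.102 kJ/K (> 0, since η = 0.227 < η_Carnot = 0.621).

ΔS_univ ≈ 0.102 kJ/K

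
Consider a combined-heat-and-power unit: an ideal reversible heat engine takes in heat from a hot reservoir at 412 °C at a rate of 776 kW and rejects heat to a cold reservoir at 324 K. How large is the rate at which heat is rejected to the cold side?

T_H = 412 °C → 412 + 273.15 = 685.15 K.
Since the cycle is reversible, η = 1 − T_C/T_H = 1 − 324.00/685.15 = 0.5271.
For a reversible cycle Q_C/Q_H = T_C/T_H, so Q_C = 776 × 324.00/685.15 = 367 kW.

Q̇_C ≈ 367 kW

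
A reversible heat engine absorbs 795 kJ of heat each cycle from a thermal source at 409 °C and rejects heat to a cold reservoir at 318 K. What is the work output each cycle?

T_H = 409 °C → 409 + 273.15 = 682.15 K.
For a reversible engine, η = 1 − T_C/T_H = 1 − 318.00/682.15 = 0.5338.
W = η·Q_H = 0.5338 × 795 = 424 kJ.

W ≈ 424 kJ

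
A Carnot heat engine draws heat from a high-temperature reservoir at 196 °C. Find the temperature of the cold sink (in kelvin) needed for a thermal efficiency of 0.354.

T_H = 196 °C → 196 + 273.15 = 469.15 K.
From η = 1 − T_C/T_H, T_C = T_H·(1 − η) = 469.15 × (1 − 0.354) = 303 K.

T_C ≈ 303 K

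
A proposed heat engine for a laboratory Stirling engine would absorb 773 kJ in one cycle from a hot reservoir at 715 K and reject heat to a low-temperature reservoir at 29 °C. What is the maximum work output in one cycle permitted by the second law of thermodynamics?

T_C = 29 °C → 29 + 273.15 = 302.15 K.
No engine can exceed the Carnot limit: η_max = 1 − T_C/T_H = 1 − 302.15/715.00 = 0.5774.
W_max = η_max · Q_H = 0.5774 × 773 = 446.3 kJ.

W_max ≈ 446.3 kJ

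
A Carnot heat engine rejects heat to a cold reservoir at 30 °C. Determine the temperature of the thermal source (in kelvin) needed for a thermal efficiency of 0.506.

T_C = 30 °C → 30 + 273.15 = 303.15 K.
From η = 1 − T_C/T_H, solving for T_H gives T_H = T_C/(1 − η) = 303.15/(1 − 0.506) = 614 K.

T_H ≈ 614 K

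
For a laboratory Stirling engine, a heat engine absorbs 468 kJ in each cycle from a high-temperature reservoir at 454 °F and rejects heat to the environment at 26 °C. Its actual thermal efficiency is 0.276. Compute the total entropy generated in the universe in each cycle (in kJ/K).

ΔS_univ ≈ 0.211 kJ/K

T_H = 454 °F → (454 − 32) × 5/9 = 234.44 °C = 507.59 K.
T_C = 26 °C → 26 + 273.15 = 299.15 K.
W = η·Q_H = 0.276 × 468 = 129.2 kJ, so Q_C = Q_H − W = 338.8 kJ.
Reservoir entropy changes: ΔS_H = −Q_H/T_H = −468/507.59 = -0.9220 kJ/K and ΔS_C = +Q_C/T_C = 338.8/299.15 = 1.133 kJ/K.
ΔS_univ = −Q_H/T_H + Q_C/T_C = 0.211 kJ/K (> 0, since η = 0.276 < η_Carnot = 0.411).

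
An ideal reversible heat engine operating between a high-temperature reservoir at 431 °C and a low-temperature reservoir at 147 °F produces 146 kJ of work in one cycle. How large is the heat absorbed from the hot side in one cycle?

Q_H ≈ 280 kJ

T_H = 431 °C → 431 + 273.15 = 704.15 K.
T_C = 147 °F → (147 − 32) × 5/9 = 63.89 °C = 337.04 K.
η_rev = 1 − T_C/T_H = 1 − 337.04/704.15 = 0.5214.
Q_H = W/η = 146/0.5214 = 280 kJ.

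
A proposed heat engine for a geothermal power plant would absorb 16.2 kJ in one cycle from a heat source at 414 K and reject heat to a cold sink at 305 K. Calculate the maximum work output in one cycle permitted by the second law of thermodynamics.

W_max ≈ 4.265 kJ

The upper bound on efficiency is η_max = 1 − T_C/T_H = 1 − 305.00/414.00 = 0.2633.
W_max = η_max · Q_H = 0.2633 × 16.2 = 4.265 kJ.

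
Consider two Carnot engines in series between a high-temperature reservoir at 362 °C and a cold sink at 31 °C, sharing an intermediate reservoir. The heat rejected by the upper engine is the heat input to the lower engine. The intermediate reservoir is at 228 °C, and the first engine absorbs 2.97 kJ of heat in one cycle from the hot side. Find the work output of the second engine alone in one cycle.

W₂ ≈ 0.921 kJ

T_H = 362 °C → 362 + 273.15 = 635.15 K.
T_C = 31 °C → 31 + 273.15 = 304.15 K.
T_m = 228 °C → 228 + 273.15 = 501.15 K.
Heat entering the second stage: Q_m = Q_H·(T_m/T_H) = 2.97 × 501.15/635.15 = 2.34 kJ.
Second-stage efficiency η₂ = 1 − T_C/T_m = 1 − 304.15/501.15 = 0.3931, so W₂ = η₂·Q_m = 0.921 kJ.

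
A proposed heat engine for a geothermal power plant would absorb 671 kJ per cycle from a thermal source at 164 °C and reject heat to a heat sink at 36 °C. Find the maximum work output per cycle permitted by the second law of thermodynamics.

T_H = 164 °C → 164 + 273.15 = 437.15 K.
T_C = 36 °C → 36 + 273.15 = 309.15 K.
No engine can exceed the Carnot limit: η_max = 1 − T_C/T_H = 1 − 309.15/437.15 = 0.2928.
W_max = η_max · Q_H = 0.2928 × 671 = 196.5 kJ.

W_max ≈ 196.5 kJ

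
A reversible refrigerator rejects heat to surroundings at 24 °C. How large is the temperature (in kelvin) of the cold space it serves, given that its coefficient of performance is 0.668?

T_H = 24 °C → 24 + 273.15 = 297.15 K.
COP_R = T_C/(T_H − T_C) ⇒ T_C = T_H·COP_R/(1 + COP_R) = 297.15 × 0.668/(1 + 0.668) = 119 K.

T_C ≈ 119 K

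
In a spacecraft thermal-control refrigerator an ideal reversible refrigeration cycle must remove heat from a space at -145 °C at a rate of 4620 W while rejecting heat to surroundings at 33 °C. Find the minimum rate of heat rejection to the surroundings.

T_H = 33 °C → 33 + 273.15 = 306.15 K.
T_C = -145 °C → -145 + 273.15 = 128.15 K.
For a reversible cycle Q_H/Q_C = T_H/T_C, so Q_H = Q_C·T_H/T_C = 4620 × 306.15/128.15 = 11000 W.

Q̇_H ≈ 11000 W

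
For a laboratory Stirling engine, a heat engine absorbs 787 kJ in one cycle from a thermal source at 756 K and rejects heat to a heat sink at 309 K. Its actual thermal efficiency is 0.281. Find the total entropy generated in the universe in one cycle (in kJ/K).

W = η·Q_H = 0.281 × 787 = 221.1 kJ, so Q_C = Q_H − W = 565.9 kJ.
Reservoir entropy changes: ΔS_H = −Q_H/T_H = −787/756.00 = -1.041 kJ/K and ΔS_C = +Q_C/T_C = 565.9/309.00 = 1.831 kJ/K.
ΔS_univ = −Q_H/T_H + Q_C/T_C = 0.790 kJ/K (> 0, since η = 0.281 < η_Carnot = 0.591).

ΔS_univ ≈ 0.790 kJ/K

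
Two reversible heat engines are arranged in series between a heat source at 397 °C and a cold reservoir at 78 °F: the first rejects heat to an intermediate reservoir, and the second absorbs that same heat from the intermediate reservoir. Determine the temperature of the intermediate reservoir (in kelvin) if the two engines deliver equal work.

T_m ≈ 484.4 K

T_H = 397 °C → 397 + 273.15 = 670.15 K.
T_C = 78 °F → (78 − 32) × 5/9 = 25.56 °C = 298.71 K.
For reversible stages Q_m = Q_H·(T_m/T_H). Setting W₁ = Q_H(1 − T_m/T_H) equal to W₂ = Q_m(1 − T_C/T_m) = Q_H·(T_m − T_C)/T_H gives T_H − T_m = T_m − T_C, so T_m = (T_H + T_C)/2 = (670.15 + 298.71)/2 = 484.4 K.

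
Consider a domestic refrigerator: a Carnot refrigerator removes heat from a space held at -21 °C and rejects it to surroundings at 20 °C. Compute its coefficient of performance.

COP_R ≈ 6.15

T_H = 20 °C → 20 + 273.15 = 293.15 K.
T_C = -21 °C → -21 + 273.15 = 252.15 K.
For a reversible refrigerator, COP_R = T_C/(T_H − T_C) = 252.15/(293.15 − 252.15) = 6.15.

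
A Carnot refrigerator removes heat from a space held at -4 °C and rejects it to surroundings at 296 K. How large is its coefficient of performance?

T_C = -4 °C → -4 + 273.15 = 269.15 K.
For a reversible refrigerator, COP_R = T_C/(T_H − T_C) = 269.15/(296.00 − 269.15) = 10.0.

COP_R ≈ 10.0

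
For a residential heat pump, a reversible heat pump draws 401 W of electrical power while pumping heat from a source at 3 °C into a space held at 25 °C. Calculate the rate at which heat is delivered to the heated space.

T_H = 25 °C → 25 + 273.15 = 298.15 K.
T_C = 3 °C → 3 + 273.15 = 276.15 K.
The Carnot heat-pump COP is COP_HP = T_H/(T_H − T_C) = 298.15/22.00 = 13.5523.
Q_H = COP_HP · W = 13.5523 × 401 = 5430 W.

Q̇_H ≈ 5430 W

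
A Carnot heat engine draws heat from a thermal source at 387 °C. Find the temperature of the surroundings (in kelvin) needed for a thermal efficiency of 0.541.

T_C ≈ 303 K

T_H = 387 °C → 387 + 273.15 = 660.15 K.
From η = 1 − T_C/T_H, T_C = T_H·(1 − η) = 660.15 × (1 − 0.541) = 303 K.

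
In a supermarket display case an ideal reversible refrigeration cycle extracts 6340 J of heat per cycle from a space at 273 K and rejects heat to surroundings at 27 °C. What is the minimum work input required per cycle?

W_in ≈ 631 J

T_H = 27 °C → 27 + 273.15 = 300.15 K.
COP_R = T_C/(T_H − T_C) = 273.00/27.15 = 10.0552.
W = Q_C/COP_R = 6340/10.0552 = 631 J.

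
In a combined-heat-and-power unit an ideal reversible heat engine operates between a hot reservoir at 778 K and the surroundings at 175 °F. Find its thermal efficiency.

T_C = 175 °F → (175 − 32) × 5/9 = 79.44 °C = 352.59 K.
The Carnot efficiency is η = 1 − T_C/T_H = 1 − 352.59/778.00 = 0.547.

η ≈ 0.547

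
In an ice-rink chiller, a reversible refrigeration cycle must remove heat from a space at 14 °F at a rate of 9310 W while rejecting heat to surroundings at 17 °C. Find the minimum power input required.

T_H = 17 °C → 17 + 273.15 = 290.15 K.
T_C = 14 °F → (14 − 32) × 5/9 = -10.00 °C = 263.15 K.
Carnot COP: COP_R = T_C/(T_H − T_C) = 263.15/27.00 = 9.7463.
W = Q_C/COP_R = 9310/9.7463 = 955 W.

Ẇ_in ≈ 955 W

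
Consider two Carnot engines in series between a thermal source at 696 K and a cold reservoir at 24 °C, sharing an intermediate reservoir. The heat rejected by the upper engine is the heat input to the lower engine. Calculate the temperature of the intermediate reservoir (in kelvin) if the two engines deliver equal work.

T_m ≈ 497 K

T_C = 24 °C → 24 + 273.15 = 297.15 K.
For reversible stages Q_m = Q_H·(T_m/T_H). Setting W₁ = Q_H(1 − T_m/T_H) equal to W₂ = Q_m(1 − T_C/T_m) = Q_H·(T_m − T_C)/T_H gives T_H − T_m = T_m − T_C, so T_m = (T_H + T_C)/2 = (696.00 + 297.15)/2 = 497 K.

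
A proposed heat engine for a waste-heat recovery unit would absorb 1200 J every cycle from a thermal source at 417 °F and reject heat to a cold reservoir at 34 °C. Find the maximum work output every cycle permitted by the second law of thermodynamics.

W_max ≈ 443.2 J

T_H = 417 °F → (417 − 32) × 5/9 = 213.89 °C = 487.04 K.
T_C = 34 °C → 34 + 273.15 = 307.15 K.
The second-law ceiling is the Carnot efficiency, η_max = 1 − T_C/T_H = 1 − 307.15/487.04 = 0.3694.
W_max = η_max · Q_H = 0.3694 × 1200 = 443.2 J.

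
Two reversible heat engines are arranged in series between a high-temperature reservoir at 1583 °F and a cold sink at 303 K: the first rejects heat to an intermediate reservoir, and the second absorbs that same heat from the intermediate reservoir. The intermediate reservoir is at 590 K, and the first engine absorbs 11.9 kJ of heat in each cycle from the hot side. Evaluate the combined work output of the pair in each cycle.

T_H = 1583 °F → (1583 − 32) × 5/9 = 861.67 °C = 1134.82 K.
Two reversible stages in series are equivalent to a single Carnot engine between T_H and T_C, so η_total = 1 − T_C/T_H = 1 − 303.00/1134.82 = 0.7330.
W_total = η_total · Q_H = 0.7330 × 11.9 = 8.723 kJ.

W_total ≈ 8.723 kJ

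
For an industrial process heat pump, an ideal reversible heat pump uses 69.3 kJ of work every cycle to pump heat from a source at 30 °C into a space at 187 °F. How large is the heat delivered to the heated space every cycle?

Q_H ≈ 444 kJ

T_H = 187 °F → (187 − 32) × 5/9 = 86.11 °C = 359.26 K.
T_C = 30 °C → 30 + 273.15 = 303.15 K.
Reversible heating COP: COP_HP = T_H/(T_H − T_C) = 359.26/56.11 = 6.4027.
Q_H = COP_HP · W = 6.4027 × 69.3 = 444 kJ.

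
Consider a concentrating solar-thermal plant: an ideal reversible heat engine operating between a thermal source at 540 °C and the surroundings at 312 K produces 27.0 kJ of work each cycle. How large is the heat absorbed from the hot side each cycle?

T_H = 540 °C → 540 + 273.15 = 813.15 K.
Since the cycle is reversible, η = 1 − T_C/T_H = 1 − 312.00/813.15 = 0.6163.
Q_H = W/η = 27.0/0.6163 = 43.8 kJ.

Q_H ≈ 43.8 kJ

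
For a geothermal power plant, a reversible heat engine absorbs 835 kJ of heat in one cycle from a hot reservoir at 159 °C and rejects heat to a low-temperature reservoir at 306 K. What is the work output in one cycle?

T_H = 159 °C → 159 + 273.15 = 432.15 K.
Since the cycle is reversible, η = 1 − T_C/T_H = 1 − 306.00/432.15 = 0.2919.
W = η·Q_H = 0.2919 × 835 = 244 kJ.

W ≈ 244 kJ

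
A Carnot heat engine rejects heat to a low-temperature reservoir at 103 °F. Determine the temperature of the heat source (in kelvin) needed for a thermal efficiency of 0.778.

T_C = 103 °F → (103 − 32) × 5/9 = 39.44 °C = 312.59 K.
From η = 1 − T_C/T_H, solving for T_H gives T_H = T_C/(1 − η) = 312.59/(1 − 0.778) = 1408 K.

T_H ≈ 1408 K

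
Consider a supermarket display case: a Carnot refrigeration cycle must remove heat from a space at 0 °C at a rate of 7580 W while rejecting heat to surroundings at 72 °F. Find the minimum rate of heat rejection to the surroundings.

T_H = 72 °F → (72 − 32) × 5/9 = 22.22 °C = 295.37 K.
T_C = 0 °C → 0 + 273.15 = 273.15 K.
For a reversible cycle Q_H/Q_C = T_H/T_C, so Q_H = Q_C·T_H/T_C = 7580 × 295.37/273.15 = 8200 W.

Q̇_H ≈ 8200 W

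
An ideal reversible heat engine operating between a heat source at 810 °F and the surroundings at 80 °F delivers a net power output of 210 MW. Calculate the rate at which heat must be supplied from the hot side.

Q̇_H ≈ 365.2 MW

T_H = 810 °F → (810 − 32) × 5/9 = 432.22 °C = 705.37 K.
T_C = 80 °F → (80 − 32) × 5/9 = 26.67 °C = 299.82 K.
The Carnot efficiency is η = 1 − T_C/T_H = 1 − 299.82/705.37 = 0.5750.
Q_H = W/η = 210/0.5750 = 365.2 MW.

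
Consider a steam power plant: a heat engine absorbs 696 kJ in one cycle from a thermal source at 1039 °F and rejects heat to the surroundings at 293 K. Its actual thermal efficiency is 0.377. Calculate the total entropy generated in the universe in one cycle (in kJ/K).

T_H = 1039 °F → (1039 − 32) × 5/9 = 559.44 °C = 832.59 K.
W = η·Q_H = 0.377 × 696 = 262.4 kJ, so Q_C = Q_H − W = 433.6 kJ.
Entropy balance on the reservoirs: −Q_H/T_H = -0.8359 kJ/K, +Q_C/T_C = 1.480 kJ/K.
ΔS_univ = −Q_H/T_H + Q_C/T_C = 0.6439 kJ/K (> 0, since η = 0.377 < η_Carnot = 0.648).

ΔS_univ ≈ 0.6439 kJ/K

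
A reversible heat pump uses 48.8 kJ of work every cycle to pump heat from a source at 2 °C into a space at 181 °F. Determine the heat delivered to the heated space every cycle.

Q_H ≈ 215 kJ

T_H = 181 °F → (181 − 32) × 5/9 = 82.78 °C = 355.93 K.
T_C = 2 °C → 2 + 273.15 = 275.15 K.
For a reversible heat pump, COP_HP = T_H/(T_H − T_C) = 355.93/80.78 = 4.4063.
Q_H = COP_HP · W = 4.4063 × 48.8 = 215 kJ.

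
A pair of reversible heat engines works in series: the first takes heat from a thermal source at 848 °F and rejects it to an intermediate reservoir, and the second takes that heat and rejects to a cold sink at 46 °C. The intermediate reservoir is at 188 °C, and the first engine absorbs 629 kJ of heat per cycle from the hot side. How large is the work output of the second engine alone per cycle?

T_H = 848 °F → (848 − 32) × 5/9 = 453.33 °C = 726.48 K.
T_C = 46 °C → 46 + 273.15 = 319.15 K.
T_m = 188 °C → 188 + 273.15 = 461.15 K.
Heat entering the second stage: Q_m = Q_H·(T_m/T_H) = 629 × 461.15/726.48 = 399 kJ.
Second-stage efficiency η₂ = 1 − T_C/T_m = 1 − 319.15/461.15 = 0.3079, so W₂ = η₂·Q_m = 123 kJ.

W₂ ≈ 123 kJ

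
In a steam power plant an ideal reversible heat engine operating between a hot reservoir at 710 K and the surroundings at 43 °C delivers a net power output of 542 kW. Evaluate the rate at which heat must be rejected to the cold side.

T_C = 43 °C → 43 + 273.15 = 316.15 K.
The Carnot efficiency is η = 1 − T_C/T_H = 1 − 316.15/710.00 = 0.5547.
Since Q_C/Q_H = T_C/T_H and Q_H = W/η, Q_C = W·T_C/(T_H − T_C) = 542 × 316.15/393.85 = 435 kW.

Q̇_C ≈ 435 kW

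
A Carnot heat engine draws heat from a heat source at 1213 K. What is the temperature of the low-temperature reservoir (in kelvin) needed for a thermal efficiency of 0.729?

From η = 1 − T_C/T_H, T_C = T_H·(1 − η) = 1213.00 × (1 − 0.729) = 329 K.

T_C ≈ 329 K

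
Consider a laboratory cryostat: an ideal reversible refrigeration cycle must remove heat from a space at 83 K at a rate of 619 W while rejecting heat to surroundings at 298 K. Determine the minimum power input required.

The reversible coefficient of performance is COP_R = T_C/(T_H − T_C) = 83.00/215.00 = 0.3860.
W = Q_C/COP_R = 619/0.3860 = 1603 W.

Ẇ_in ≈ 1603 W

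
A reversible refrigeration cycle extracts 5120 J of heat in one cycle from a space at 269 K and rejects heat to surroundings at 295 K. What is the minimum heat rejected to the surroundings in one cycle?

Q_H ≈ 5610 J

For a reversible cycle Q_H/Q_C = T_H/T_C, so Q_H = Q_C·T_H/T_C = 5120 × 295.00/269.00 = 5610 J.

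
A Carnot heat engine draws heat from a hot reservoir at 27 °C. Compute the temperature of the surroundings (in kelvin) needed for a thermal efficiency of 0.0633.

T_H = 27 °C → 27 + 273.15 = 300.15 K.
From η = 1 − T_C/T_H, T_C = T_H·(1 − η) = 300.15 × (1 − 0.0633) = 281 K.

T_C ≈ 281 K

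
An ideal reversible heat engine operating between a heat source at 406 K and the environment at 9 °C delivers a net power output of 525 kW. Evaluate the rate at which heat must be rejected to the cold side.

T_C = 9 °C → 9 + 273.15 = 282.15 K.
Since the cycle is reversible, η = 1 − T_C/T_H = 1 − 282.15/406.00 = 0.3050.
Since Q_C/Q_H = T_C/T_H and Q_H = W/η, Q_C = W·T_C/(T_H − T_C) = 525 × 282.15/123.85 = 1196 kW.

Q̇_C ≈ 1196 kW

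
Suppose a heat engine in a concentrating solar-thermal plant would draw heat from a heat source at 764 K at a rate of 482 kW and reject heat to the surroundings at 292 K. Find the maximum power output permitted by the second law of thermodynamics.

The second-law ceiling is the Carnot efficiency, η_max = 1 − T_C/T_H = 1 − 292.00/764.00 = 0.6178.
W_max = η_max · Q_H = 0.6178 × 482 = 298 kW.

Ẇ_max ≈ 298 kW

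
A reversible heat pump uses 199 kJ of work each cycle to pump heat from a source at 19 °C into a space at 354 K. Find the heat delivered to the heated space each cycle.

Q_H ≈ 1140 kJ

T_C = 19 °C → 19 + 273.15 = 292.15 K.
Reversible heating COP: COP_HP = T_H/(T_H − T_C) = 354.00/61.85 = 5.7235.
Q_H = COP_HP · W = 5.7235 × 199 = 1140 kJ.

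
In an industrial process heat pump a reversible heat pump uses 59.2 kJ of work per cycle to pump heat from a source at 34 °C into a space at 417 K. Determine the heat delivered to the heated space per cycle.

T_C = 34 °C → 34 + 273.15 = 307.15 K.
The Carnot heat-pump COP is COP_HP = T_H/(T_H − T_C) = 417.00/109.85 = 3.7961.
Q_H = COP_HP · W = 3.7961 × 59.2 = 224.7 kJ.

Q_H ≈ 224.7 kJ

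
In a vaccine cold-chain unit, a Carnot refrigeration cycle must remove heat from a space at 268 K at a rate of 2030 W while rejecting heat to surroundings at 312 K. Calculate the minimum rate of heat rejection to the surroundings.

For a reversible cycle Q_H/Q_C = T_H/T_C, so Q_H = Q_C·T_H/T_C = 2030 × 312.00/268.00 = 2360 W.

Q̇_H ≈ 2360 W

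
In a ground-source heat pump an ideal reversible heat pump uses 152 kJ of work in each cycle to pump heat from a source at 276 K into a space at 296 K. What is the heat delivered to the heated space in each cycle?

COP_HP = T_H/(T_H − T_C) = 296.00/20.00 = 14.8000.
Q_H = COP_HP · W = 14.8000 × 152 = 2250 kJ.

Q_H ≈ 2250 kJ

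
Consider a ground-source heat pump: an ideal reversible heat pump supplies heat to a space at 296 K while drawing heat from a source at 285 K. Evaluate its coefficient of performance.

COP_HP ≈ 26.91

COP_HP = T_H/(T_H − T_C) = 296.00/(296.00 − 285.00) = 26.91.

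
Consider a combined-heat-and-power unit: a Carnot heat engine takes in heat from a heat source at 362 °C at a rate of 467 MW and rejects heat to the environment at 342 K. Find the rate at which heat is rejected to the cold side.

T_H = 362 °C → 362 + 273.15 = 635.15 K.
For a reversible engine, η = 1 − T_C/T_H = 1 − 342.00/635.15 = 0.4615.
For a reversible cycle Q_C/Q_H = T_C/T_H, so Q_C = 467 × 342.00/635.15 = 251 MW.

Q̇_C ≈ 251 MW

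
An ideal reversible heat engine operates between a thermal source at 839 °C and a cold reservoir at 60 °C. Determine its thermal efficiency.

η ≈ 0.7004

T_H = 839 °C → 839 + 273.15 = 1112.15 K.
T_C = 60 °C → 60 + 273.15 = 333.15 K.
Since the cycle is reversible, η = 1 − T_C/T_H = 1 − 333.15/1112.15 = 0.7004.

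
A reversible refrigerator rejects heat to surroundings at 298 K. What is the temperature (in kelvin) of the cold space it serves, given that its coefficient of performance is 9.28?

T_C ≈ 269 K

COP_R = T_C/(T_H − T_C) ⇒ T_C = T_H·COP_R/(1 + COP_R) = 298.00 × 9.28/(1 + 9.28) = 269 K.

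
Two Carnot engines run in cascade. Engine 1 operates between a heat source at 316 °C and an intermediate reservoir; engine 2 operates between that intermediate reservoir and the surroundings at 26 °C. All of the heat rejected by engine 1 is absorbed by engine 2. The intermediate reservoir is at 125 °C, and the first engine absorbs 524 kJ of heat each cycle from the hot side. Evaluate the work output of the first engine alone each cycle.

T_H = 316 °C → 316 + 273.15 = 589.15 K.
T_C = 26 °C → 26 + 273.15 = 299.15 K.
T_m = 125 °C → 125 + 273.15 = 398.15 K.
First-stage efficiency η₁ = 1 − T_m/T_H = 1 − 398.15/589.15 = 0.3242.
W₁ = η₁·Q_H = 0.3242 × 524 = 169.9 kJ.

W₁ ≈ 169.9 kJ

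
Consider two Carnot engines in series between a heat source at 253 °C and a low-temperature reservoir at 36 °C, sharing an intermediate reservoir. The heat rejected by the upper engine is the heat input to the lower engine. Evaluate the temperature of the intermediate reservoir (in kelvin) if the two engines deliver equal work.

T_H = 253 °C → 253 + 273.15 = 526.15 K.
T_C = 36 °C → 36 + 273.15 = 309.15 K.
For reversible stages Q_m = Q_H·(T_m/T_H). Setting W₁ = Q_H(1 − T_m/T_H) equal to W₂ = Q_m(1 − T_C/T_m) = Q_H·(T_m − T_C)/T_H gives T_H − T_m = T_m − T_C, so T_m = (T_H + T_C)/2 = (526.15 + 309.15)/2 = 418 K.

T_m ≈ 418 K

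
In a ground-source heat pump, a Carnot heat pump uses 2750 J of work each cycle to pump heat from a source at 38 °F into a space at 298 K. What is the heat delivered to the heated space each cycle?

T_C = 38 °F → (38 − 32) × 5/9 = 3.33 °C = 276.48 K.
COP_HP = T_H/(T_H − T_C) = 298.00/21.52 = 13.8497.
Q_H = COP_HP · W = 13.8497 × 2750 = 38100 J.

Q_H ≈ 38100 J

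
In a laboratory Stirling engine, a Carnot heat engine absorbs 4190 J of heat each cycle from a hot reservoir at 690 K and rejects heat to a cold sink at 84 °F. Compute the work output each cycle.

T_C = 84 °F → (84 − 32) × 5/9 = 28.89 °C = 302.04 K.
The Carnot efficiency is η = 1 − T_C/T_H = 1 − 302.04/690.00 = 0.5623.
W = η·Q_H = 0.5623 × 4190 = 2360 J.

W ≈ 2360 J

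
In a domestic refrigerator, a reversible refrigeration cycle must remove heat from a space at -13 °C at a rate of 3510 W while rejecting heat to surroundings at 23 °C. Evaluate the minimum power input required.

Ẇ_in ≈ 485.7 W

T_H = 23 °C → 23 + 273.15 = 296.15 K.
T_C = -13 °C → -13 + 273.15 = 260.15 K.
Carnot COP: COP_R = T_C/(T_H − T_C) = 260.15/36.00 = 7.2264.
W = Q_C/COP_R = 3510/7.2264 = 485.7 W.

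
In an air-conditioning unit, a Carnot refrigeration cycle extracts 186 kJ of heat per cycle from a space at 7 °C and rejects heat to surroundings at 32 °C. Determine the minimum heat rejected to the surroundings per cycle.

Q_H ≈ 203 kJ

T_H = 32 °C → 32 + 273.15 = 305.15 K.
T_C = 7 °C → 7 + 273.15 = 280.15 K.
For a reversible cycle Q_H/Q_C = T_H/T_C, so Q_H = Q_C·T_H/T_C = 186 × 305.15/280.15 = 203 kJ.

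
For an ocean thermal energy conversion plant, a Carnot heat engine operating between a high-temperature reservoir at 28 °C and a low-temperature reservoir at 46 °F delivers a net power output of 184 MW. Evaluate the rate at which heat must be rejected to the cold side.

Q̇_C ≈ 2556 MW

T_H = 28 °C → 28 + 273.15 = 301.15 K.
T_C = 46 °F → (46 − 32) × 5/9 = 7.78 °C = 280.93 K.
For a reversible engine, η = 1 − T_C/T_H = 1 − 280.93/301.15 = 0.0671.
Since Q_C/Q_H = T_C/T_H and Q_H = W/η, Q_C = W·T_C/(T_H − T_C) = 184 × 280.93/20.22 = 2556 MW.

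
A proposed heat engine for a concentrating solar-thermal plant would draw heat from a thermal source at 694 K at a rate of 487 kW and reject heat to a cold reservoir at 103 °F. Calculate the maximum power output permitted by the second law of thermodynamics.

Ẇ_max ≈ 268 kW

T_C = 103 °F → (103 − 32) × 5/9 = 39.44 °C = 312.59 K.
The upper bound on efficiency is η_max = 1 − T_C/T_H = 1 − 312.59/694.00 = 0.5496.
W_max = η_max · Q_H = 0.5496 × 487 = 268 kW.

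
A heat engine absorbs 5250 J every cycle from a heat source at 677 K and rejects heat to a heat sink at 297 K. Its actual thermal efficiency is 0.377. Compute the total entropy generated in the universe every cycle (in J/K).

ΔS_univ ≈ 3.26 J/K

W = η·Q_H = 0.377 × 5250 = 1979 J, so Q_C = Q_H − W = 3271 J.
Reservoir entropy changes: ΔS_H = −Q_H/T_H = −5250/677.00 = -7.755 J/K and ΔS_C = +Q_C/T_C = 3271/297.00 = 11.01 J/K.
ΔS_univ = −Q_H/T_H + Q_C/T_C = 3.26 J/K (> 0, since η = 0.377 < η_Carnot = 0.561).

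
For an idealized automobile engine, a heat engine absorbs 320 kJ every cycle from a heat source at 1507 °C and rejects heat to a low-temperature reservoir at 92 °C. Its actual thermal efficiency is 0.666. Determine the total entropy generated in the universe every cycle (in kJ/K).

T_H = 1507 °C → 1507 + 273.15 = 1780.15 K.
T_C = 92 °C → 92 + 273.15 = 365.15 K.
W = η·Q_H = 0.666 × 320 = 213.1 kJ, so Q_C = Q_H − W = 106.9 kJ.
The hot reservoir loses entropy Q_H/T_H = 320/1780.15 = 0.1798 kJ/K; the cold reservoir gains Q_C/T_C = 106.9/365.15 = 0.2927 kJ/K.
ΔS_univ = −Q_H/T_H + Q_C/T_C = 0.113 kJ/K (> 0, since η = 0.666 < η_Carnot = 0.795).

ΔS_univ ≈ 0.113 kJ/K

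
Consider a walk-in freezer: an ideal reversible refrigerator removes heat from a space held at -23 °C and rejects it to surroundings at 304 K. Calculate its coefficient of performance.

COP_R ≈ 4.65

T_C = -23 °C → -23 + 273.15 = 250.15 K.
COP_R = T_C/(T_H − T_C) = 250.15/(304.00 − 250.15) = 4.65.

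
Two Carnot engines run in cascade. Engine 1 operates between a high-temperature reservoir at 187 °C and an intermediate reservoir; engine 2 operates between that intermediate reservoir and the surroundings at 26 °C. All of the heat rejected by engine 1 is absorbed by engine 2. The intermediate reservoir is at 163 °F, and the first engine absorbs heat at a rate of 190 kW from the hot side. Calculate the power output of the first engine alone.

T_H = 187 °C → 187 + 273.15 = 460.15 K.
T_C = 26 °C → 26 + 273.15 = 299.15 K.
T_m = 163 °F → (163 − 32) × 5/9 = 72.78 °C = 345.93 K.
First-stage efficiency η₁ = 1 − T_m/T_H = 1 − 345.93/460.15 = 0.2482.
W₁ = η₁·Q_H = 0.2482 × 190 = 47.2 kW.

Ẇ₁ ≈ 47.2 kW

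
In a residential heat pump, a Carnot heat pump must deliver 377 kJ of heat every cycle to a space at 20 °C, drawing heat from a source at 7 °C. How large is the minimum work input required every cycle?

T_H = 20 °C → 20 + 273.15 = 293.15 K.
T_C = 7 °C → 7 + 273.15 = 280.15 K.
COP_HP = T_H/(T_H − T_C) = 293.15/13.00 = 22.5500.
W = Q_H/COP_HP = 377/22.5500 = 16.7 kJ.

W_in ≈ 16.7 kJ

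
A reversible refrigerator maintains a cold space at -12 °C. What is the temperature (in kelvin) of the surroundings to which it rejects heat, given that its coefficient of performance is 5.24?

T_H ≈ 311 K

T_C = -12 °C → -12 + 273.15 = 261.15 K.
COP_R = T_C/(T_H − T_C) ⇒ T_H = T_C·(1 + 1/COP_R) = 261.15 × (1 + 1/5.24) = 311 K.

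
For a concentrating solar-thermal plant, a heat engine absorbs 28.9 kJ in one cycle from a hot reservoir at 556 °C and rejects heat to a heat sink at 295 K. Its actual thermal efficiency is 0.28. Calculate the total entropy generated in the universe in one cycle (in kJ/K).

T_H = 556 °C → 556 + 273.15 = 829.15 K.
W = η·Q_H = 0.28 × 28.9 = 8.092 kJ, so Q_C = Q_H − W = 20.81 kJ.
Entropy balance on the reservoirs: −Q_H/T_H = -0.03485 kJ/K, +Q_C/T_C = 0.07054 kJ/K.
ΔS_univ = −Q_H/T_H + Q_C/T_C = 0.03568 kJ/K (> 0, since η = 0.28 < η_Carnot = 0.644).

ΔS_univ ≈ 0.03568 kJ/K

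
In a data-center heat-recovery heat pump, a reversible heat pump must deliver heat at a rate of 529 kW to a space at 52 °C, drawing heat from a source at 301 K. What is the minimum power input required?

Ẇ_in ≈ 39.3 kW

T_H = 52 °C → 52 + 273.15 = 325.15 K.
Reversible heating COP: COP_HP = T_H/(T_H − T_C) = 325.15/24.15 = 13.4638.
W = Q_H/COP_HP = 529/13.4638 = 39.3 kW.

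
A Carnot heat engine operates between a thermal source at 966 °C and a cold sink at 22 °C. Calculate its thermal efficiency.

η ≈ 0.762

T_H = 966 °C → 966 + 273.15 = 1239.15 K.
T_C = 22 °C → 22 + 273.15 = 295.15 K.
The Carnot efficiency is η = 1 − T_C/T_H = 1 − 295.15/1239.15 = 0.762.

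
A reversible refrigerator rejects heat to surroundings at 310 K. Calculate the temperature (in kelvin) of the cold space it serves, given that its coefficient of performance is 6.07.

T_C ≈ 266.2 K

COP_R = T_C/(T_H − T_C) ⇒ T_C = T_H·COP_R/(1 + COP_R) = 310.00 × 6.07/(1 + 6.07) = 266.2 K.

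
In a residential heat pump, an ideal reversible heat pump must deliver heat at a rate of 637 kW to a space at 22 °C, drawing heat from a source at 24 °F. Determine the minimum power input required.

Ẇ_in ≈ 57.1 kW

T_H = 22 °C → 22 + 273.15 = 295.15 K.
T_C = 24 °F → (24 − 32) × 5/9 = -4.44 °C = 268.71 K.
For a reversible heat pump, COP_HP = T_H/(T_H − T_C) = 295.15/26.44 = 11.1611.
W = Q_H/COP_HP = 637/11.1611 = 57.1 kW.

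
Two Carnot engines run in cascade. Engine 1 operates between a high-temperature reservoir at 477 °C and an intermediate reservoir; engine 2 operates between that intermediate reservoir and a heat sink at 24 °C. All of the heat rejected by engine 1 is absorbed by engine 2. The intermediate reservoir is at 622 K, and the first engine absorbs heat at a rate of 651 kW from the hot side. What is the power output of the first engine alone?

Ẇ₁ ≈ 111 kW

T_H = 477 °C → 477 + 273.15 = 750.15 K.
T_C = 24 °C → 24 + 273.15 = 297.15 K.
First-stage efficiency η₁ = 1 − T_m/T_H = 1 − 622.00/750.15 = 0.1708.
W₁ = η₁·Q_H = 0.1708 × 651 = 111 kW.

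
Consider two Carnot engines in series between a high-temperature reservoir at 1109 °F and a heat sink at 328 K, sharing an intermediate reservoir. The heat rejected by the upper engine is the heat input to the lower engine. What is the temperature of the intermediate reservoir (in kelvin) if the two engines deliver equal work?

T_H = 1109 °F → (1109 − 32) × 5/9 = 598.33 °C = 871.48 K.
For reversible stages Q_m = Q_H·(T_m/T_H). Setting W₁ = Q_H(1 − T_m/T_H) equal to W₂ = Q_m(1 − T_C/T_m) = Q_H·(T_m − T_C)/T_H gives T_H − T_m = T_m − T_C, so T_m = (T_H + T_C)/2 = (871.48 + 328.00)/2 = 600 K.

T_m ≈ 600 K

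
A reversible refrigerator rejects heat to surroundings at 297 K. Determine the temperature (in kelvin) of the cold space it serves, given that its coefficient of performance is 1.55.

T_C ≈ 181 K

COP_R = T_C/(T_H − T_C) ⇒ T_C = T_H·COP_R/(1 + COP_R) = 297.00 × 1.55/(1 + 1.55) = 181 K.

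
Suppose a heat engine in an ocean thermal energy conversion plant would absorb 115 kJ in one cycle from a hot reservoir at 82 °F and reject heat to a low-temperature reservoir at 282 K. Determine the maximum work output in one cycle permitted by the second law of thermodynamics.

T_H = 82 °F → (82 − 32) × 5/9 = 27.78 °C = 300.93 K.
By the Carnot theorem, η_max = 1 − T_C/T_H = 1 − 282.00/300.93 = 0.0629.
W_max = η_max · Q_H = 0.0629 × 115 = 7.23 kJ.

W_max ≈ 7.23 kJ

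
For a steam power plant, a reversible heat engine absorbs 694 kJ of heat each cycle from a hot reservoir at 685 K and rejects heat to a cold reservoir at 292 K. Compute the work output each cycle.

η_rev = 1 − T_C/T_H = 1 − 292.00/685.00 = 0.5737.
W = η·Q_H = 0.5737 × 694 = 398 kJ.

W ≈ 398 kJ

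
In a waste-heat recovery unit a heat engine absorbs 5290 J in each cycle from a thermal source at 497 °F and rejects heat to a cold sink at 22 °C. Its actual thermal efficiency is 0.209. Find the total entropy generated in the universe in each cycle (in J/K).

ΔS_univ ≈ 4.22 J/K

T_H = 497 °F → (497 − 32) × 5/9 = 258.33 °C = 531.48 K.
T_C = 22 °C → 22 + 273.15 = 295.15 K.
W = η·Q_H = 0.209 × 5290 = 1106 J, so Q_C = Q_H − W = 4184 J.
Entropy balance on the reservoirs: −Q_H/T_H = -9.953 J/K, +Q_C/T_C = 14.18 J/K.
ΔS_univ = −Q_H/T_H + Q_C/T_C = 4.22 J/K (> 0, since η = 0.209 < η_Carnot = 0.445).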